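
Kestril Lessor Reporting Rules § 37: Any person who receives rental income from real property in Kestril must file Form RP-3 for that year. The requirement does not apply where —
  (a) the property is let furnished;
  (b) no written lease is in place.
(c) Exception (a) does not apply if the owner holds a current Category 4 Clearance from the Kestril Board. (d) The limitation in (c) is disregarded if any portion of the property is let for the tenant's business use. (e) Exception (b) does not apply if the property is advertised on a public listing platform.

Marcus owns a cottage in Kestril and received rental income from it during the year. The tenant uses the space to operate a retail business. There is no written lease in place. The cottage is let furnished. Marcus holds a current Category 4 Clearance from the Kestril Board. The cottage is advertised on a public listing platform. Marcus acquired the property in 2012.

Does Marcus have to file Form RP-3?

No — exception (a) applies; Marcus is not required to file Form RP-3.

Exception (a): the property is let furnished — every condition holds. Considering the limiting provisions: (c) applies (a current Category 4 Clearance is held), but is set aside by (d): (d) operates against (c): the space is let for business use. So (a) applies.
Exception (b): there is no written lease — every condition holds. But: (e) applies — the property is publicly advertised. (b) is therefore removed.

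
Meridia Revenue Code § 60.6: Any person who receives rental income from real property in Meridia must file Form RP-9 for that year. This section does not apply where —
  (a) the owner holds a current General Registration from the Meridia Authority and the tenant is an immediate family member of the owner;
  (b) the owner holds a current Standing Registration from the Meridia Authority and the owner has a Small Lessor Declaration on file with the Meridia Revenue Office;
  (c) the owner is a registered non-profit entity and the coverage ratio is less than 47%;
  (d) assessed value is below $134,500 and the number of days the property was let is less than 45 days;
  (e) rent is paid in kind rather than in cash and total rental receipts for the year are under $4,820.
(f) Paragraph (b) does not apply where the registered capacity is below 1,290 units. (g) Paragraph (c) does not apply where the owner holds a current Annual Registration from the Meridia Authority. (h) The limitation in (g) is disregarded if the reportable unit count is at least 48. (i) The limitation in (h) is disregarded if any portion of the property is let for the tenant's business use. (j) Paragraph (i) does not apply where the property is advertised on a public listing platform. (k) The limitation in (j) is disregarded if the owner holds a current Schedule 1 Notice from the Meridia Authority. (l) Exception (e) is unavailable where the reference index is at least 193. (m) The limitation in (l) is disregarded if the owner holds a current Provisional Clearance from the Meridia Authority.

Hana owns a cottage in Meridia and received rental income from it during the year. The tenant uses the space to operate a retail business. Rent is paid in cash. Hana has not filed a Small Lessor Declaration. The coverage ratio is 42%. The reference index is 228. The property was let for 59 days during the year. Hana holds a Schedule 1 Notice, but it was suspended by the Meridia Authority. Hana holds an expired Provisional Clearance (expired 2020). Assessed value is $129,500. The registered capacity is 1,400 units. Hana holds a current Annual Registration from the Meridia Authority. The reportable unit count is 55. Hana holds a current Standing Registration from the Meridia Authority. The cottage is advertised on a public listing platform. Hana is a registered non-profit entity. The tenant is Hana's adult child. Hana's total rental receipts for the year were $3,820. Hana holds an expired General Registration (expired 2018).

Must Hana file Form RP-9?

No — exception (c) applies; Hana is not required to file Form RP-9.

Exception (a) does not apply: no current General Registration is held.
Exception (b) requires that the owner has a Small Lessor Declaration on file with the Meridia Revenue Office; but no Small Lessor Declaration is on file, so (b) is unavailable.
Exception (c): Hana is a registered non-profit; the coverage ratio is 42%, less than the 47% limit — every condition holds. Under paragraphs (g)–(k): (g) would limit (c) — a current Annual Registration is held — but (h) sets (g) aside: (h) operates against (g): the reportable unit count is 55, meeting the 48 threshold. (i) operates (the space is let for business use), but is itself disapplied by (j): (j) operates against (i): the property is publicly advertised. (k) does not operate here (the Schedule 1 Notice is not current), so (j) stands. So (c) applies.
Exception (d) fails — the number of days the property was let is 59 days, not less than 45 days.
Exception (e) does not apply: rent is paid in cash.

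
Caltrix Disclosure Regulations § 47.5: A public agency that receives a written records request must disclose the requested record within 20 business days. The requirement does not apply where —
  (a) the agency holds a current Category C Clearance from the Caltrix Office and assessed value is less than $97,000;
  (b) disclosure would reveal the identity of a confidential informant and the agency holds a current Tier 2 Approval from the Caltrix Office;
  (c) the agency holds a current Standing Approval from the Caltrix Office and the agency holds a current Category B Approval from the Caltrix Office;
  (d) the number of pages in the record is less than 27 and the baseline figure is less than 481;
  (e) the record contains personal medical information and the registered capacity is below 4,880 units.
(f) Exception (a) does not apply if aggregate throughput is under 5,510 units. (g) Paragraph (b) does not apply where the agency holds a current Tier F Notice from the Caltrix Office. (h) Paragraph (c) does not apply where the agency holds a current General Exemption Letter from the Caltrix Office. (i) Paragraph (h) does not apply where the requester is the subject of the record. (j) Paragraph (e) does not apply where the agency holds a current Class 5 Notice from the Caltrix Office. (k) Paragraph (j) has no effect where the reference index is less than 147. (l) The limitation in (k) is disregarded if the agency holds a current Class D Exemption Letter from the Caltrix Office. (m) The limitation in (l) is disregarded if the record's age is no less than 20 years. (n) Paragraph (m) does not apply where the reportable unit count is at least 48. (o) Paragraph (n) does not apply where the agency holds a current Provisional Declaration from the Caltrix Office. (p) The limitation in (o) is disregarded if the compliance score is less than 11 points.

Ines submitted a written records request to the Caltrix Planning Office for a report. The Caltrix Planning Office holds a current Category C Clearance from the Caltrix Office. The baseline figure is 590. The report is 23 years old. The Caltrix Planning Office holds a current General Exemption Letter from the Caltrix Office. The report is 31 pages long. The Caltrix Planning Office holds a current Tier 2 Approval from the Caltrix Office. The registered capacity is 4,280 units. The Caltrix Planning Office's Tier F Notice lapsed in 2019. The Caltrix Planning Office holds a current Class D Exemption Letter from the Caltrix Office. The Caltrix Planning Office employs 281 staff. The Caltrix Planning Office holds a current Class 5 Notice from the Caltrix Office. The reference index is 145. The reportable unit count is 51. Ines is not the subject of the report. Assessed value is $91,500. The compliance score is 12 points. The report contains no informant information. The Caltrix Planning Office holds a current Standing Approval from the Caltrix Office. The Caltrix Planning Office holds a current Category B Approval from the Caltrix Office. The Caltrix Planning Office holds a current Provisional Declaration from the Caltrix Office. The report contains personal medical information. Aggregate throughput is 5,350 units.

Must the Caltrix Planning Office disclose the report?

No — exception (e) applies; the Caltrix Planning Office is not required to disclose the report.

Exception (a)'s conditions are all satisfied: a current Category C Clearance is held; assessed value is $91,500, less than the $97,000 limit. Turning to paragraph (f): (f) operates against (a): aggregate throughput is 5,350 units, under the 5,510 units limit. Exception (a) does not apply.
Exception (b) requires that disclosure would reveal the identity of a confidential informant; but the report contains no informant information, so (b) is unavailable.
Exception (c): a current Standing Approval is held; a current Category B Approval is held — every condition holds. But: (h) operates against (c): a current General Exemption Letter is held. (i), which would lift (h), is not engaged — Ines is not the subject of the report. Exception (c) does not apply.
Exception (d) requires that the number of pages in the record is less than 27; but the number of pages in the record is 31, not less than 27, so (d) is unavailable.
Exception (e) is satisfied on its face — the report contains personal medical information; the registered capacity is 4,280 units, below the 4,880 units limit. Under paragraphs (j)–(p): (j) is engaged (a current Class 5 Notice is held), but is overridden by (k): (k) operates against (j): the reference index is 145, less than the 147 limit. (l) would limit (k) — a current Class D Exemption Letter is held — but (m) sets (l) aside: (m) is engaged — the record's age is 23 years, meeting the 20 years threshold. (n) is triggered (the reportable unit count is 51, meeting the 48 threshold), but yields to (o): (o) applies — a current Provisional Declaration is held. (p) is not engaged (the compliance score is 12 points, not less than 11 points), so (o) stands. So (e) applies.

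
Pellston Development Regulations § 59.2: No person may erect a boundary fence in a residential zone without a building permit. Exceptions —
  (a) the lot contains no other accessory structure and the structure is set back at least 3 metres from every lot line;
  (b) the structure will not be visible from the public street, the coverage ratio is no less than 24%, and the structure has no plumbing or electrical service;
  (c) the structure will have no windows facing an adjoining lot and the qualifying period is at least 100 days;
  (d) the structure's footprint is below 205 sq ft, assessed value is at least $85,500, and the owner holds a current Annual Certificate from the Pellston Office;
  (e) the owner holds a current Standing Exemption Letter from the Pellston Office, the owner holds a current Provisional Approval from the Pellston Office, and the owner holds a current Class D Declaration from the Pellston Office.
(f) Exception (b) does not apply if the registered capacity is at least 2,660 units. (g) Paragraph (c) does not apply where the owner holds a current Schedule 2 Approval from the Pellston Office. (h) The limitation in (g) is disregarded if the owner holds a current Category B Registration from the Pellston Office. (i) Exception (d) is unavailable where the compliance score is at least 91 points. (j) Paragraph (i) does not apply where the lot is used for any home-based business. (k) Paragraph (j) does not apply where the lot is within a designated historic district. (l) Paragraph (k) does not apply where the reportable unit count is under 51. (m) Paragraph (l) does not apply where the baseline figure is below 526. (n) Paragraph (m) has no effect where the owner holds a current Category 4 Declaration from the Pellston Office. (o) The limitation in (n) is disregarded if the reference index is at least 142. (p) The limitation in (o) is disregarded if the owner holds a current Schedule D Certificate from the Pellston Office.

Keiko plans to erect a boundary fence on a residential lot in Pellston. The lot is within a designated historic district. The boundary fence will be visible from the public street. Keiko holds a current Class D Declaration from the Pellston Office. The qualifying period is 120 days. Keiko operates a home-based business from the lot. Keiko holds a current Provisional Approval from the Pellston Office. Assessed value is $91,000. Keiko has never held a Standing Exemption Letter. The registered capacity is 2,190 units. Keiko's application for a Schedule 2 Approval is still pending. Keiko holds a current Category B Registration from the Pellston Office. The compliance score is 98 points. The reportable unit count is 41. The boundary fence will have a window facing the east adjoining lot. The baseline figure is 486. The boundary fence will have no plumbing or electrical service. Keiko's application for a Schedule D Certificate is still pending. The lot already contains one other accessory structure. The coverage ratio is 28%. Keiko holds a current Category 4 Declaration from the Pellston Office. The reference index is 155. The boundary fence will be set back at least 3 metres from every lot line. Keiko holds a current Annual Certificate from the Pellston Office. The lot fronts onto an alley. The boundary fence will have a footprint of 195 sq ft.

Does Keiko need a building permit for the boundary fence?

Exception (a) does not apply: the lot already has another accessory structure.
Exception (b) requires that the structure will not be visible from the public street; but the structure will be visible from the street, so (b) is unavailable.
Exception (c) does not apply: a window faces an adjoining lot.
All of (d)'s requirements are met (the structure's footprint is 195 sq ft, below the 205 sq ft limit; assessed value is $91,000, meeting the $85,500 threshold; a current Annual Certificate is held). Turning to paragraphs (i)–(p): (i) operates against (d): the compliance score is 98 points, meeting the 91 points threshold. (j) is triggered (a home-based business operates on the lot), but is displaced by (k): (k) operates against (j): the lot is in a historic district. (l) operates (the reportable unit count is 41, under the 51 limit), but is itself disapplied by (m): (m) operates — the baseline figure is 486, below the 526 limit. (n) would limit (m) — a current Category 4 Declaration is held — but (o) sets (n) aside: (o) applies — the reference index is 155, meeting the 142 threshold. (p) is not triggered (no current Schedule D Certificate is held), so (o) stands. (d) is therefore removed.
Exception (e) requires that the owner holds a current Standing Exemption Letter from the Pellston Office; but there is no Standing Exemption Letter in force, so (e) is unavailable.
None of the exceptions is available; § 59.2 applies in full.

Yes — Keiko must obtain a building permit.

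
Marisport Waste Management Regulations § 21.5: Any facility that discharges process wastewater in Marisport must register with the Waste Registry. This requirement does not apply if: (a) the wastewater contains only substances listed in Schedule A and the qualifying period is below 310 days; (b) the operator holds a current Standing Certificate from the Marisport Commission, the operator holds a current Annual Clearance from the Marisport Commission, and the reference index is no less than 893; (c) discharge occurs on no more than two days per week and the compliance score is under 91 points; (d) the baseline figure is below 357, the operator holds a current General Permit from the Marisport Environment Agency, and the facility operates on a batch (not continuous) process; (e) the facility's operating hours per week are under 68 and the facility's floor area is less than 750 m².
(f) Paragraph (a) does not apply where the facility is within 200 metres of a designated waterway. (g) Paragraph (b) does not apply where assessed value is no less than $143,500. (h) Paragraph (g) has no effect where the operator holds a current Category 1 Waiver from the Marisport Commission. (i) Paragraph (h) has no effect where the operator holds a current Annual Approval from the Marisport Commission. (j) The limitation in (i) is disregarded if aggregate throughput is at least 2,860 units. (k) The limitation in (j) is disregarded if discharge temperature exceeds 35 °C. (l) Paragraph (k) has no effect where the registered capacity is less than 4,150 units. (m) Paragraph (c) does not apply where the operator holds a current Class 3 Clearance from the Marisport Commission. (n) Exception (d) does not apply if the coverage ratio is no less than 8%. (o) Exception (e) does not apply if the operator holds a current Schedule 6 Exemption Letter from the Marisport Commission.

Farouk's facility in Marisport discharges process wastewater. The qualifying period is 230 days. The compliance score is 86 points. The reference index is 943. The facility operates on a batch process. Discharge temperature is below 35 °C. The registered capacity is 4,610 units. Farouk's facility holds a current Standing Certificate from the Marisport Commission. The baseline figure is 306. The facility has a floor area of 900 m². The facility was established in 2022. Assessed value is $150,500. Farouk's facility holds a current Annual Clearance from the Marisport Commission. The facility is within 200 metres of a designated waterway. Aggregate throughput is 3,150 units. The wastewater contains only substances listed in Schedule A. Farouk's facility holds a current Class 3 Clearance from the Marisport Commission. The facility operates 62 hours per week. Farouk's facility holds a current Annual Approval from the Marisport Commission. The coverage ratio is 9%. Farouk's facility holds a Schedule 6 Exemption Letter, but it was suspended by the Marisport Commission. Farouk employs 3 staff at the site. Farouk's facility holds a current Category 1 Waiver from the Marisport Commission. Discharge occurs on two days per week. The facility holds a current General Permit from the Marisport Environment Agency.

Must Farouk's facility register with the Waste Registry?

Exception (a) is satisfied on its face — the wastewater is Schedule-A-only; the qualifying period is 230 days, below the 310 days limit. However, paragraph (f) must be considered: (f) applies — the facility is within 200 m of a designated waterway. (a) is therefore removed.
Exception (b): a current Standing Certificate is held; a current Annual Clearance is held; the reference index is 943, meeting the 893 threshold — every condition holds. Under paragraphs (g)–(l): (g) would limit (b) — assessed value is $150,500, meeting the $143,500 threshold — but (h) sets (g) aside: (h) applies — a current Category 1 Waiver is held. (i) applies (a current Annual Approval is held), but is itself disapplied by (j): (j) is engaged — aggregate throughput is 3,150 units, meeting the 2,860 units threshold. (k) is not triggered (discharge temperature is below 35 °C), so (j) stands. So (b) applies.
All of (c)'s requirements are met (discharge occurs on no more than two days per week; the compliance score is 86 points, under the 91 points limit). However, paragraph (m) must be considered: (m) operates — a current Class 3 Clearance is held. (c) is therefore removed.
Exception (d): the baseline figure is 306, below the 357 limit; a current General Permit is held; the facility operates on a batch process — every condition holds. However, paragraph (n) must be considered: (n) operates against (d): the coverage ratio is 9%, meeting the 8% threshold. So (d) is unavailable.
Exception (e) does not apply: the facility's floor area is 900 m², not less than 750 m².

No — exception (b) applies; Farouk's facility is not required to register with the Waste Registry.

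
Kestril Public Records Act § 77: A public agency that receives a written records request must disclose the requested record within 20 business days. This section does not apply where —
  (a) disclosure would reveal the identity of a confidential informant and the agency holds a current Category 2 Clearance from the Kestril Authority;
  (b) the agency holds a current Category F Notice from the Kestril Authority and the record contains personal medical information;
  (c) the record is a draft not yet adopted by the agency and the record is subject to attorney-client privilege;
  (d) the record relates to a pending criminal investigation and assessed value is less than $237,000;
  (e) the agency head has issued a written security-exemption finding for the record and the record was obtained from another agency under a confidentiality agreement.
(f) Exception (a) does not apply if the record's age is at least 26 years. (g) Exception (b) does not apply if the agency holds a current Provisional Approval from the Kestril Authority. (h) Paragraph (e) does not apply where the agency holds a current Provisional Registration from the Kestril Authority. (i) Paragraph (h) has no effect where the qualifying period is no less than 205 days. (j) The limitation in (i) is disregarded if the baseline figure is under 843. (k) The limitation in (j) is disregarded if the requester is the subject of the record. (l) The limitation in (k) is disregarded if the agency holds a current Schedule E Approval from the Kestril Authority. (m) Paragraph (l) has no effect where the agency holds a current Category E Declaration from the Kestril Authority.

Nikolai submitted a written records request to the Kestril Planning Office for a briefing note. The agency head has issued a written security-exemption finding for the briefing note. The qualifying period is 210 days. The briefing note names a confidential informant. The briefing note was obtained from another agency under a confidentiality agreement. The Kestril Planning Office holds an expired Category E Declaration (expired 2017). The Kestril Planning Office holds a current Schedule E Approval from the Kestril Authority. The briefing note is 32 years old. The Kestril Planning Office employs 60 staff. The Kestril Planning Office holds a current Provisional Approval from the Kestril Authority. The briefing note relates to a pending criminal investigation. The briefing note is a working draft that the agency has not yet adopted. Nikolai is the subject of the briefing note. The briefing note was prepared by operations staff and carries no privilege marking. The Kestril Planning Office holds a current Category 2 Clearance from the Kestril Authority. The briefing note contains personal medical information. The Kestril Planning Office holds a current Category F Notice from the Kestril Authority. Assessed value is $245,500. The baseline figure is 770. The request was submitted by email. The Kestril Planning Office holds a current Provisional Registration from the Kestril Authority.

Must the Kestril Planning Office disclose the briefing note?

Yes — the Kestril Planning Office must disclose the briefing note.

All of (a)'s requirements are met (the briefing note names a confidential informant; a current Category 2 Clearance is held). But: (f) is triggered — the record's age is 32 years, meeting the 26 years threshold. (a) is therefore removed.
Exception (b): a current Category F Notice is held; the briefing note contains personal medical information — every condition holds. Turning to paragraph (g): (g) is triggered — a current Provisional Approval is held. Exception (b) does not apply.
Exception (c) fails — the briefing note carries no privilege marking.
Exception (d) requires that assessed value is less than $237,000; but assessed value is $245,500, not less than $237,000, so (d) is unavailable.
All of (e)'s requirements are met (a written security-exemption finding has been issued; the briefing note was obtained under a confidentiality agreement). But applying paragraphs (h)–(m): (h) operates against (e): a current Provisional Registration is held. (i) is triggered (the qualifying period is 210 days, meeting the 205 days threshold), but is displaced by (j): (j) operates — the baseline figure is 770, under the 843 limit. (k) would limit (j) — Nikolai is the subject of the briefing note — but (l) sets (k) aside: (l) operates — a current Schedule E Approval is held. (m) is inapplicable (the Category E Declaration is not current), so (l) stands. (e) is therefore removed.
No exception displaces § 77.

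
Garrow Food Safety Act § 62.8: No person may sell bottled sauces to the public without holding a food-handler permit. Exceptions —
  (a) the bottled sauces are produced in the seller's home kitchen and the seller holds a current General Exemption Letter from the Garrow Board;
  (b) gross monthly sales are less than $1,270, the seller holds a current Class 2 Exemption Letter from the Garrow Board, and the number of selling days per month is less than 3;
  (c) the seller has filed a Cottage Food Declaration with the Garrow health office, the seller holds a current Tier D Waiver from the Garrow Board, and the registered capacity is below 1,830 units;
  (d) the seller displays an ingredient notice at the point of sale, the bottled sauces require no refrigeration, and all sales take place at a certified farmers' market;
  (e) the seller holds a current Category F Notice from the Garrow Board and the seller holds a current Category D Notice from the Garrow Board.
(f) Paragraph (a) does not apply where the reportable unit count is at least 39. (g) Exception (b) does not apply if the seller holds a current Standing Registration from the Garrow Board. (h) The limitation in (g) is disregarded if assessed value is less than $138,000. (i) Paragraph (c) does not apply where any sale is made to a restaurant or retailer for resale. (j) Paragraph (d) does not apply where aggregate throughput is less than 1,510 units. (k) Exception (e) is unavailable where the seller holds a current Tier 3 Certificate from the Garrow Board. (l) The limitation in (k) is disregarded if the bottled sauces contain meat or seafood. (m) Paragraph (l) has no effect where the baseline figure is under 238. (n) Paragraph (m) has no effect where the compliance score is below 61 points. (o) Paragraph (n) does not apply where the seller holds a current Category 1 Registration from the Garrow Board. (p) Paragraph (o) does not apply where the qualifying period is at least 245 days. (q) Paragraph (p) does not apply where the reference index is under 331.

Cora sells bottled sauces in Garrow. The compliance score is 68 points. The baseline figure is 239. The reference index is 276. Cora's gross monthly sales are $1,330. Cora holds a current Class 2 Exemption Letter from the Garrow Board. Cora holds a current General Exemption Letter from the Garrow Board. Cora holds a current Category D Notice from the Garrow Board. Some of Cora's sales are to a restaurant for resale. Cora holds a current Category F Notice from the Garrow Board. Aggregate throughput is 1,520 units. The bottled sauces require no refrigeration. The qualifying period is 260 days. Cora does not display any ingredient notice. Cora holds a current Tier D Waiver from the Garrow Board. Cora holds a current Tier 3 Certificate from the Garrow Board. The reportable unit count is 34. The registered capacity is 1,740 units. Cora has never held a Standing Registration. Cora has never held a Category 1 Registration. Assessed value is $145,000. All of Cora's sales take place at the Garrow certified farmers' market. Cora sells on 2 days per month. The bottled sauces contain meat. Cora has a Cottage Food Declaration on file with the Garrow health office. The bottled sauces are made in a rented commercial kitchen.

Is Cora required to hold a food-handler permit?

Exception (a) fails — the bottled sauces are made in a commercial kitchen, not a home kitchen.
Exception (b) does not apply: gross monthly sales are $1,330, not less than $1,270.
Exception (c): a Cottage Food Declaration is on file; a current Tier D Waiver is held; the registered capacity is 1,740 units, below the 1,830 units limit — every condition holds. However, paragraph (i) must be considered: (i) is engaged — some sales are to a restaurant for resale. Exception (c) does not apply.
Exception (d) requires that the seller displays an ingredient notice at the point of sale; but no ingredient notice is displayed, so (d) is unavailable.
Exception (e)'s conditions are all satisfied: a current Category F Notice is held; a current Category D Notice is held. As to paragraphs (k)–(q): (k) would limit (e) — a current Tier 3 Certificate is held — but (l) sets (k) aside: (l) applies — the bottled sauces contain meat. (m), which would lift (l), is not triggered — the baseline figure is 239, not under 238. Exception (e) stands.

No — exception (e) applies; Cora is not required to hold a food-handler permit.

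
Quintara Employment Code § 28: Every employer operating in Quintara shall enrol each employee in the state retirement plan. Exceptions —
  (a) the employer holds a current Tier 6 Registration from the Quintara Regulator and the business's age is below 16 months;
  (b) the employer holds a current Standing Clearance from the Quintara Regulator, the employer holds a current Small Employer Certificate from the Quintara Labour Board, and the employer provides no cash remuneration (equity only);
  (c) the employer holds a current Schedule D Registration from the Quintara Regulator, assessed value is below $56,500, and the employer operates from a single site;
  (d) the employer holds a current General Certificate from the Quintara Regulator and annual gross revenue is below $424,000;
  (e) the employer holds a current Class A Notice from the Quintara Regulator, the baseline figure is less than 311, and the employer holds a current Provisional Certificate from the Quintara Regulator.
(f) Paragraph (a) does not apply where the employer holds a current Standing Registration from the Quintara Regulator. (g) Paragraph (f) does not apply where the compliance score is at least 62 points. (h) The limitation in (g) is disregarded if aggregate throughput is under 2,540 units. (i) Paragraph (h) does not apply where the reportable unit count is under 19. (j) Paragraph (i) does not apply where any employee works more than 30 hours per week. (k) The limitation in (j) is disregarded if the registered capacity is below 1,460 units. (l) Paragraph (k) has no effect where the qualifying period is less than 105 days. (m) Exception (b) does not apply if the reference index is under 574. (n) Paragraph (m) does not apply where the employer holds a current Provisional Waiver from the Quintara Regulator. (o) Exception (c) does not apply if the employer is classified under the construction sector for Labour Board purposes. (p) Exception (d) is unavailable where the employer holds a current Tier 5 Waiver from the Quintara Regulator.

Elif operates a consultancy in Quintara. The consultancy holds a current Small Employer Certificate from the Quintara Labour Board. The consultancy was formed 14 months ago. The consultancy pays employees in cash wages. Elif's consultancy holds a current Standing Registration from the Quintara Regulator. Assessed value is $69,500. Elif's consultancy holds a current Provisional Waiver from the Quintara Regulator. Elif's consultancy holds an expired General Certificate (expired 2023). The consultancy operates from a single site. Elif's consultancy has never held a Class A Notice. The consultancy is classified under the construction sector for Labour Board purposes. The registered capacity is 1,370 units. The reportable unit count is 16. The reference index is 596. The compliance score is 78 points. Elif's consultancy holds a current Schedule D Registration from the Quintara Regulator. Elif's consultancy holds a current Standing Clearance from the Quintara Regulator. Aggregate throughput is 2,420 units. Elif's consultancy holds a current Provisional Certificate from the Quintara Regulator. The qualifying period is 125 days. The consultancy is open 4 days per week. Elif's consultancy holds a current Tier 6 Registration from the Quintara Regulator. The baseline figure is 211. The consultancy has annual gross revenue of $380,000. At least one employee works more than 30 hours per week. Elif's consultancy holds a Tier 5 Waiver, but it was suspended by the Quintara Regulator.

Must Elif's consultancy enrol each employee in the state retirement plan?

Exception (a) is satisfied on its face — a current Tier 6 Registration is held; the business's age is 14 months, below the 16 months limit. As to paragraphs (f)–(l): (f) would limit (a) — a current Standing Registration is held — but (g) sets (f) aside: (g) operates against (f): the compliance score is 78 points, meeting the 62 points threshold. (h) would limit (g) — aggregate throughput is 2,420 units, under the 2,540 units limit — but (i) sets (h) aside: (i) is engaged — the reportable unit count is 16, under the 19 limit. (j) would limit (i) — at least one employee exceeds 30 hours/week — but (k) sets (j) aside: (k) operates against (j): the registered capacity is 1,370 units, below the 1,460 units limit. (l) is inapplicable (the qualifying period is 125 days, not less than 105 days), so (k) stands. Exception (a) stands.
Exception (b) does not apply: employees are paid cash wages.
Exception (c) does not apply: assessed value is $69,500, not below $56,500.
Exception (d) does not apply: there is no General Certificate in force.
Exception (e) fails — the Class A Notice is not current.

No — exception (a) applies; Elif's consultancy is not required to enrol each employee in the state retirement plan.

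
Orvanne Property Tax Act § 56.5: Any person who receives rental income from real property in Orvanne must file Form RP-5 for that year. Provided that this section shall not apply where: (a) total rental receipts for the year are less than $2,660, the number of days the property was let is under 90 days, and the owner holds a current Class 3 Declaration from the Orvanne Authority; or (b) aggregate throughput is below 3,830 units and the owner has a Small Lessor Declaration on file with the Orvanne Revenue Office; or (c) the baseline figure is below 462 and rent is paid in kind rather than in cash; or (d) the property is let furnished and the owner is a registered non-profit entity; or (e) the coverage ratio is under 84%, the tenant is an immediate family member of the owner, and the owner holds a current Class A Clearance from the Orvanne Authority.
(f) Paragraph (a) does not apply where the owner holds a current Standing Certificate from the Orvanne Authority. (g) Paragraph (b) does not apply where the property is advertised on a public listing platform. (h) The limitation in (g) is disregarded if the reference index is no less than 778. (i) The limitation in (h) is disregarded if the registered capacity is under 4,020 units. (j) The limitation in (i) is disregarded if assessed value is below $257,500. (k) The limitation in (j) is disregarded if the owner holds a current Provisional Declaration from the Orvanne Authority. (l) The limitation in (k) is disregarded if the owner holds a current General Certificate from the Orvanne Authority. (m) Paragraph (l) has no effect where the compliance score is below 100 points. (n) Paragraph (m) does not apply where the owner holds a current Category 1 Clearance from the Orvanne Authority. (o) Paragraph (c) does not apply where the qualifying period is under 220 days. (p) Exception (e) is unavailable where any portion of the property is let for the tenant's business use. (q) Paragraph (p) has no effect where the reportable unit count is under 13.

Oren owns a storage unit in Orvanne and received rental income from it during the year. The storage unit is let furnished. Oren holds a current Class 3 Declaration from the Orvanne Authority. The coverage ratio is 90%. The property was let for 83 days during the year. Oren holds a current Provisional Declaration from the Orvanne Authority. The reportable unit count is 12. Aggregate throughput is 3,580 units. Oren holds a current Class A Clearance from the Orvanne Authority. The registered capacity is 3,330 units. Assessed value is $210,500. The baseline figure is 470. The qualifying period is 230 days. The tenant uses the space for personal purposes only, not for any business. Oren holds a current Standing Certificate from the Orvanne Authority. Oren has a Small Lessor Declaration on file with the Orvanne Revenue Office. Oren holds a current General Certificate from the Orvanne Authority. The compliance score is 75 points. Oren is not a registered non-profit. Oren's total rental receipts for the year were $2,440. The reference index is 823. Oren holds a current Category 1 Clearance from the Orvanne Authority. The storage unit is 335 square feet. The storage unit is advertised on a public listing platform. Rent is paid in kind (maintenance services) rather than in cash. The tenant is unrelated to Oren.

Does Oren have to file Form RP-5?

No — exception (b) applies; Oren is not required to file Form RP-5.

Exception (a)'s conditions are all satisfied: total rental receipts for the year are $2,440, less than the $2,660 limit; the number of days the property was let is 83 days, under the 90 days limit; a current Class 3 Declaration is held. Turning to paragraph (f): (f) operates against (a): a current Standing Certificate is held. Exception (a) does not apply.
Exception (b)'s conditions are all satisfied: aggregate throughput is 3,580 units, below the 3,830 units limit; a Small Lessor Declaration is on file. Under paragraphs (g)–(n): (g) operates (the property is publicly advertised), but yields to (h): (h) operates against (g): the reference index is 823, meeting the 778 threshold. (i) is engaged (the registered capacity is 3,330 units, under the 4,020 units limit), but yields to (j): (j) applies — assessed value is $210,500, below the $257,500 limit. (k) would limit (j) — a current Provisional Declaration is held — but (l) sets (k) aside: (l) operates against (k): a current General Certificate is held. (m) would limit (l) — the compliance score is 75 points, below the 100 points limit — but (n) sets (m) aside: (n) is engaged — a current Category 1 Clearance is held. (b) remains available.
Exception (c) does not apply: the baseline figure is 470, not below 462.
Exception (d) fails — Oren is not a registered non-profit.
Exception (e) does not apply: the coverage ratio is 90%, not under 84%.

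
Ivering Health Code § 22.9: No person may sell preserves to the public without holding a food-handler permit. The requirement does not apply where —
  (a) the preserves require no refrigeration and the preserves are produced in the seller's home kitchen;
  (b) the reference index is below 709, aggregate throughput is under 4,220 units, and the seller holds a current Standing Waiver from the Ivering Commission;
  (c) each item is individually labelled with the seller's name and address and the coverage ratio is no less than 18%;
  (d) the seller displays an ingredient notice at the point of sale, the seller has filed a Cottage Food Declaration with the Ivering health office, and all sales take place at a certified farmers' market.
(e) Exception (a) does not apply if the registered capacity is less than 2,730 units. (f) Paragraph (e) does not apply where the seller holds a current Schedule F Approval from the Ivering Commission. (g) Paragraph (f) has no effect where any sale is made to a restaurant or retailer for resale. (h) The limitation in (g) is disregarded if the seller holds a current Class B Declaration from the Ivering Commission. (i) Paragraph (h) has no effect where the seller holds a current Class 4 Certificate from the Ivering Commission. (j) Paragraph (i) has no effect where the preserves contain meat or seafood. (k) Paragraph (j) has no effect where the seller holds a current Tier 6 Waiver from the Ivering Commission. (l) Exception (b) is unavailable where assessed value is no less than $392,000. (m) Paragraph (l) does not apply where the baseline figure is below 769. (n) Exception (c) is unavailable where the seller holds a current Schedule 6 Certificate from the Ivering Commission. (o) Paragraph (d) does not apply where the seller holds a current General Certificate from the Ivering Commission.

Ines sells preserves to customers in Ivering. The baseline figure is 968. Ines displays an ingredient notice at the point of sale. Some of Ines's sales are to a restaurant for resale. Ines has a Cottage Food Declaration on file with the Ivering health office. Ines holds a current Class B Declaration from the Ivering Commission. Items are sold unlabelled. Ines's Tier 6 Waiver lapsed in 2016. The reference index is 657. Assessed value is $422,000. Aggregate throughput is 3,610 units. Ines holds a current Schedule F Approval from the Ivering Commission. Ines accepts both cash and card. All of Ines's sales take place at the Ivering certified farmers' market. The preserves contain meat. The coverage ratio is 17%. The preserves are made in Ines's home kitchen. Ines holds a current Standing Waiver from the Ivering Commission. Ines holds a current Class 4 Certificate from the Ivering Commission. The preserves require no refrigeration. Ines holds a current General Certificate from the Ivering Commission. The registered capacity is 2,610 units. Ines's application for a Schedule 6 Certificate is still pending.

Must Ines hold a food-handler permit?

No — exception (a) applies; Ines is not required to hold a food-handler permit.

Exception (a): the preserves are shelf-stable; the preserves are home-kitchen produced — every condition holds. As to paragraphs (e)–(k): (e) would limit (a) — the registered capacity is 2,610 units, less than the 2,730 units limit — but (f) sets (e) aside: (f) is triggered — a current Schedule F Approval is held. (g) is triggered (some sales are to a restaurant for resale), but is overridden by (h): (h) is triggered — a current Class B Declaration is held. (i) would limit (h) — a current Class 4 Certificate is held — but (j) sets (i) aside: (j) operates against (i): the preserves contain meat. (k), which would lift (j), is not engaged — no current Tier 6 Waiver is held. (a) remains available.
Exception (b): the reference index is 657, below the 709 limit; aggregate throughput is 3,610 units, under the 4,220 units limit; a current Standing Waiver is held — every condition holds. But: (l) operates against (b): assessed value is $422,000, meeting the $392,000 threshold. (m), which would lift (l), does not operate here — the baseline figure is 968, not below 769. So (b) is unavailable.
Exception (c) does not apply: items are sold unlabelled.
All of (d)'s requirements are met (an ingredient notice is displayed; a Cottage Food Declaration is on file; all sales are at a certified farmers' market). But: (o) operates against (d): a current General Certificate is held. Exception (d) does not apply.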